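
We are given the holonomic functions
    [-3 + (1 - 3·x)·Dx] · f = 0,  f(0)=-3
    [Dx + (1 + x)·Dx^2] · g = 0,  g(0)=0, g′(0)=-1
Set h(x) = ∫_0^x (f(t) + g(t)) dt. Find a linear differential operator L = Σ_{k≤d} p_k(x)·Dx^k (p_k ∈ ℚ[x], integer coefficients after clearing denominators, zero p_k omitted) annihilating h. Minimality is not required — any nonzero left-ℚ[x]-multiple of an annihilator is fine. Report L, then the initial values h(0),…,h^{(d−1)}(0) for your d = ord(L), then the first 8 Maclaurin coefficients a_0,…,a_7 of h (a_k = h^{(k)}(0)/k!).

f: a_k = -3, -9, -27, -81, -243, -729, -2187, -6561, …
g: a_k = 0, -1, 1/2, -1/3, 1/4, -1/5, 1/6, -1/7, …
h₀=f+g: left-lcm gives L₀, ord ≤ 3.
∫: right-multiply L₀ by Dx.
L = (66 + 18·x)·Dx^2 + (52 + 120·x + 36·x^2)·Dx^3 + (-7 + 11·x + 27·x^2 + 9·x^3)·Dx^4  (order 4).
h: a_k = 0, -3, -5, -53/6, -61/3, -971/20, -1823/15, -13121/42, …
ICs: h(0) = 0, h′(0) = -3, h′′(0) = -10, h′′′(0) = -53.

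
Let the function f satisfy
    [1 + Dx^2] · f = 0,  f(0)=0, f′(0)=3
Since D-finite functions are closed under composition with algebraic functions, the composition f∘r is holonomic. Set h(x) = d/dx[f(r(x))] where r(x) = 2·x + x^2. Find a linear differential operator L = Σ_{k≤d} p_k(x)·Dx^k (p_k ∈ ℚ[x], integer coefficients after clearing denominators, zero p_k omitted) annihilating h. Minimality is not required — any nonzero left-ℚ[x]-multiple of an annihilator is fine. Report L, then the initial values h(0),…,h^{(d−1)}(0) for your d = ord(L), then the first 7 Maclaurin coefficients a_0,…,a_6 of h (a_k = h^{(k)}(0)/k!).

f: a_k = 0, 3, 0, -1/2, 0, 1/40, 0, …
Change of var in L_f (x↦r) gives L₀.
Differentiate: ansatz ord ≤ ord L₀ ⇒ L.
L = (7 + 16·x + 24·x^2 + 16·x^3 + 4·x^4) + (-3 - 3·x)·Dx + (1 + 2·x + x^2)·Dx^2  (order 2).
h: a_k = 6, 6, -12, -24, -11, 9, 202/15, …
ICs: h(0) = 6, h′(0) = 6.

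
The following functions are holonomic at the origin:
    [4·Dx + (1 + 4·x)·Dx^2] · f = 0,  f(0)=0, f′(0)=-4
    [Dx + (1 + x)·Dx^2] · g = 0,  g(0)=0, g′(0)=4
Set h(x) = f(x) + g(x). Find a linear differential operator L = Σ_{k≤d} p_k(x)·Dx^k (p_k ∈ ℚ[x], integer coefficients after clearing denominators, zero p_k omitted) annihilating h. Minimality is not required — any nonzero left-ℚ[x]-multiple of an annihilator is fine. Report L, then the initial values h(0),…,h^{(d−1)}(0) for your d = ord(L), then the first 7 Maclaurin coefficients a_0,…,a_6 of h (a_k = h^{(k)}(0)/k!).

f: a_k = 0, -4, 8, -64/3, 64, -1024/5, 2048/3, …
g: a_k = 0, 4, -2, 4/3, -1, 4/5, -2/3, …
Sum ⇒ L₀ = lclm(L_f,L_g) in ℚ(x)⟨Dx⟩.
L = 8·Dx + (10 + 16·x)·Dx^2 + (1 + 5·x + 4·x^2)·Dx^3  (order 3).
h: a_k = 0, 0, 6, -20, 63, -204, 682, …
ICs: h(0) = 0, h′(0) = 0, h′′(0) = 12.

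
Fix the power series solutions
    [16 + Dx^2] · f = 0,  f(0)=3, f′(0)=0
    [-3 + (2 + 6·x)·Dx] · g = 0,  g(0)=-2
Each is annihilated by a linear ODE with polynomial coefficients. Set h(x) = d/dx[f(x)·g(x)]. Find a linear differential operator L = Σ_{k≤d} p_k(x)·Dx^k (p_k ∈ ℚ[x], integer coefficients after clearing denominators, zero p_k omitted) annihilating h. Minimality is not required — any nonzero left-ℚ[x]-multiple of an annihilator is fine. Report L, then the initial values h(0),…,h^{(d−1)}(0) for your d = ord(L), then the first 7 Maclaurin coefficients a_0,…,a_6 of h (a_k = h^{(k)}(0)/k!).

L = (9613 + 83712·x + 273024·x^2 + 442368·x^3 + 331776·x^4) + (-444 - 5940·x - 20736·x^2 - 20736·x^3)·Dx + (364 + 3720·x + 14796·x^2 + 27648·x^3 + 20736·x^4)·Dx^2  (order 2).
h: a_k = -9, 219/2, 1485/8, -6337/16, -35115/128, 337609/1280, 1817053/5120, …
ICs: h(0) = -9, h′(0) = 219/2.

f: a_k = 3, 0, -24, 0, 32, 0, -256/15, …
g: a_k = -2, -3, 9/4, -27/8, 405/64, -1701/128, 15309/512, …
Sym-product of L_f,L_g gives L₀ (≤ ord 2).
h=h₀': d/dx-closure on L₀ ⇒ L.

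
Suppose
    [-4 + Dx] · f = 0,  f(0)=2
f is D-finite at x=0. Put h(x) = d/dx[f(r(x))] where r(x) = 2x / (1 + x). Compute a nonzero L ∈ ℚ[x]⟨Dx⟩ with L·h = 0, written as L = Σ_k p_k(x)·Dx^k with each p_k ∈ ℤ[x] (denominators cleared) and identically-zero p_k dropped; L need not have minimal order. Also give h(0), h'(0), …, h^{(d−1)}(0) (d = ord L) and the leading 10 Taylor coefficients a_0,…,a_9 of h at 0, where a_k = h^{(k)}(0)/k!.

f: a_k = 2, 8, 16, 64/3, 64/3, 256/15, 512/45, 2048/315, 1024/315, 4096/2835, …
L₀ from L_f via x↦r, Dx↦r'^{-1}Dx.
h₀' ⇒ L via d/dx closure of L₀.
L = (6 - 2·x) + (-1 - 2·x - x^2)·Dx  (order 1).
h: a_k = 16, 96, 176, 64/3, -176, 736/15, 6448/45, -6016/35, 9008/315, 397216/2835, …
ICs: h(0) = 16.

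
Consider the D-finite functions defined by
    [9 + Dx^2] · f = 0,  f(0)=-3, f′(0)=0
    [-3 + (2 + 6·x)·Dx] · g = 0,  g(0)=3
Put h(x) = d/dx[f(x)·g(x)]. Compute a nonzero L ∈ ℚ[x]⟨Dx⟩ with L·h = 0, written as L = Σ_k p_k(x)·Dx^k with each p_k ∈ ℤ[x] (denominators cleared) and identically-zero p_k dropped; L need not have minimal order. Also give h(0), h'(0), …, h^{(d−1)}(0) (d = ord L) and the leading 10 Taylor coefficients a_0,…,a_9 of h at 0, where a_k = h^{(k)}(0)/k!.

f: a_k = -3, 0, 27/2, 0, -81/8, 0, 243/80, 0, -2187/4480, 0, …
g: a_k = 3, 9/2, -27/8, 81/16, -1215/128, 5103/256, -45927/1024, 216513/2048, -8444007/32768, 42220035/65536, …
h₀=f·g: eliminate ⇒ L₀, order ≤ 2·1.
Derive L from L₀ (diff closure).
L = (477 + 3888·x + 11016·x^2 + 15552·x^3 + 11664·x^4) + (-12 - 324·x - 1296·x^2 - 1296·x^3)·Dx + (28 + 264·x + 972·x^2 + 1728·x^3 + 1296·x^4)·Dx^2  (order 2).
h: a_k = -27/2, 405/4, 2187/16, -6075/32, -47385/256, 763263/2560, -6138909/10240, 288992367/143360, -14329243683/2293760, 12298377987/655360, …
ICs: h(0) = -27/2, h′(0) = 405/4.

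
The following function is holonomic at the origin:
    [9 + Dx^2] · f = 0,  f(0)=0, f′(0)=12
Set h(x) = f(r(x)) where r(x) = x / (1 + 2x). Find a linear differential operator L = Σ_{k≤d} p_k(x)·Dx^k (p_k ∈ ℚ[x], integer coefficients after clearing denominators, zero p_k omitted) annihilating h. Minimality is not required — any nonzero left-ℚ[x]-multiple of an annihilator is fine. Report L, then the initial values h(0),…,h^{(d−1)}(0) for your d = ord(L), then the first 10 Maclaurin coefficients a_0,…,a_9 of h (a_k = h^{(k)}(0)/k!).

L = 9 + (4 + 24·x + 48·x^2 + 32·x^3)·Dx + (1 + 8·x + 24·x^2 + 32·x^3 + 16·x^4)·Dx^2  (order 2).
h: a_k = 0, 12, -24, 30, 12, -2319/10, 975, -429483/140, 83163/10, -4548585/224, …
ICs: h(0) = 0, h′(0) = 12.

f: a_k = 0, 12, 0, -18, 0, 81/10, 0, -243/140, 0, 243/1120, …
Substitute x→r, Dx→(1/r')Dx; clear ⇒ L₀.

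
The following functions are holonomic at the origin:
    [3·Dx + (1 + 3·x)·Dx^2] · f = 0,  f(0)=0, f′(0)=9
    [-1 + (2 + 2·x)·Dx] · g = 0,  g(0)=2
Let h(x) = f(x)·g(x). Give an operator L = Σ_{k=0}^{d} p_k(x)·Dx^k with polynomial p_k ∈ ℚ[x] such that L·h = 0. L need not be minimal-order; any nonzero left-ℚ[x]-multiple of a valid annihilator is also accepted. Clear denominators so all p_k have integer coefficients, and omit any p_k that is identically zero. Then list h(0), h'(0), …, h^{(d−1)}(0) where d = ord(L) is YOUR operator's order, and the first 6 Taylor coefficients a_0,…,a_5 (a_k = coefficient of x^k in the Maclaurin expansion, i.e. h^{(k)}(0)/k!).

L = (-3 + 3·x) + (8 + 8·x)·Dx + (4 + 20·x + 28·x^2 + 12·x^3)·Dx^2  (order 2).
h: a_k = 0, 18, -18, 153/4, -90, 70947/320, …
ICs: h(0) = 0, h′(0) = 18.

f: a_k = 0, 9, -27/2, 27, -243/4, 729/5, …
g: a_k = 2, 1, -1/4, 1/8, -5/64, 7/128, …
L₀ := L_f ⊗_s L_g (sym. prod.), ord ≤ 2.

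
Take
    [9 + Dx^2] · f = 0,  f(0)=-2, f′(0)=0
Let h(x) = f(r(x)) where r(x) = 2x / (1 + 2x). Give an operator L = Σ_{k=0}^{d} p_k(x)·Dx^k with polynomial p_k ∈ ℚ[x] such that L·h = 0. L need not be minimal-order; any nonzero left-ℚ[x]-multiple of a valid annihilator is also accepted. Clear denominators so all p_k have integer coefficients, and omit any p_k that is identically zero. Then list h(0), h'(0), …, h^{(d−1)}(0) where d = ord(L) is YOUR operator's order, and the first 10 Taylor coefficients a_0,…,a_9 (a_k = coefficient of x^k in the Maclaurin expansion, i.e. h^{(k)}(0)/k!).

f: a_k = -2, 0, 9, 0, -27/4, 0, 81/40, 0, -729/2240, 0, …
f∘r: x↦r, Dx↦Dx/r' in L_f ⇒ L₀.
L = 36 + (4 + 24·x + 48·x^2 + 32·x^3)·Dx + (1 + 8·x + 24·x^2 + 32·x^3 + 16·x^4)·Dx^2  (order 2).
h: a_k = -2, 0, 36, -144, 324, -288, -6552/5, 44064/5, -1174212/35, 3498048/35, …
ICs: h(0) = -2, h′(0) = 0.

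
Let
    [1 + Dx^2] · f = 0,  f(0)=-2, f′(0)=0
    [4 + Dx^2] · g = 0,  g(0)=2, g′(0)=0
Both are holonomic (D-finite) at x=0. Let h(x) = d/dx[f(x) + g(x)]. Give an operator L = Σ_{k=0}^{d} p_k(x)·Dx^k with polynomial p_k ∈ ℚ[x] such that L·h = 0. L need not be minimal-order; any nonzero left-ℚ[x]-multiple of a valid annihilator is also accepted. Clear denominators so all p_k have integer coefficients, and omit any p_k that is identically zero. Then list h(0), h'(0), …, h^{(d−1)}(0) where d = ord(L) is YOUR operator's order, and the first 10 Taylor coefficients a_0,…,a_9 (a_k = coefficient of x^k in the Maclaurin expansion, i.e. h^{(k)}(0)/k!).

f: a_k = -2, 0, 1, 0, -1/12, 0, 1/360, 0, -1/20160, 0, …
g: a_k = 2, 0, -4, 0, 4/3, 0, -8/45, 0, 4/315, 0, …
h₀=f+g: left-lcm gives L₀, ord ≤ 4.
Differentiate: ansatz ord ≤ ord L₀ ⇒ L.
L = 4 + 5·Dx^2 + Dx^4  (order 4).
h: a_k = 0, -6, 0, 5, 0, -21/20, 0, 17/168, 0, -341/60480, …
ICs: h(0) = 0, h′(0) = -6, h′′(0) = 0, h′′′(0) = 30.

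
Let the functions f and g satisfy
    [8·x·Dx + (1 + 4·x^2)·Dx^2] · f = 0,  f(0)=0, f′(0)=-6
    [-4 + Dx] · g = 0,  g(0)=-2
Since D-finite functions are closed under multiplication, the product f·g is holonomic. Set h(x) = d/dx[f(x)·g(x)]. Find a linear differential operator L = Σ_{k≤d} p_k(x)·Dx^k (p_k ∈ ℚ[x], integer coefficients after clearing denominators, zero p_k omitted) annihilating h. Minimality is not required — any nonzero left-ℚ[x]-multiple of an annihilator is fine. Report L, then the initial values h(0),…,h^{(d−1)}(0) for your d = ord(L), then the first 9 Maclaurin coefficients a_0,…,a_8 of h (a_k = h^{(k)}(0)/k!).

f: a_k = 0, -6, 0, 8, 0, -96/5, 0, 384/7, 0, …
g: a_k = -2, -8, -16, -64/3, -64/3, -256/15, -512/45, -2048/315, -1024/315, …
h₀=f·g: eliminate ⇒ L₀, order ≤ 2·1.
h₀' ⇒ L via d/dx closure of L₀.
L = (8 - 64·x + 224·x^2 - 256·x^3 + 256·x^4) + (-6 + 24·x - 88·x^2 + 96·x^3 - 128·x^4)·Dx + (1 - 2·x + 8·x^2 - 8·x^3 + 16·x^4)·Dx^2  (order 2).
h: a_k = 12, 96, 240, 256, 192, 512, 3328/5, -106496/105, -62464/35, …
ICs: h(0) = 12, h′(0) = 96.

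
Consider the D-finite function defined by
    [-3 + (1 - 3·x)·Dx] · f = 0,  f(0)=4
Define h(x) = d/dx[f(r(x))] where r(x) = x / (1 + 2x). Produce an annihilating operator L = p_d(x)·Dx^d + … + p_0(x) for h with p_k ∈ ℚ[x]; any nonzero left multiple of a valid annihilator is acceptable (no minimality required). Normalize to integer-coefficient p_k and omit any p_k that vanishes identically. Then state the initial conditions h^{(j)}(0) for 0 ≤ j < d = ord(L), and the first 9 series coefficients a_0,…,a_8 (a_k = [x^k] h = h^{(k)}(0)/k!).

f: a_k = 4, 12, 36, 108, 324, 972, 2916, 8748, 26244, …
Change of var in L_f (x↦r) gives L₀.
h=h₀': d/dx-closure on L₀ ⇒ L.
L = 4 + (-2 + 2·x)·Dx  (order 1).
h: a_k = 12, 24, 36, 48, 60, 72, 84, 96, 108, …
ICs: h(0) = 12.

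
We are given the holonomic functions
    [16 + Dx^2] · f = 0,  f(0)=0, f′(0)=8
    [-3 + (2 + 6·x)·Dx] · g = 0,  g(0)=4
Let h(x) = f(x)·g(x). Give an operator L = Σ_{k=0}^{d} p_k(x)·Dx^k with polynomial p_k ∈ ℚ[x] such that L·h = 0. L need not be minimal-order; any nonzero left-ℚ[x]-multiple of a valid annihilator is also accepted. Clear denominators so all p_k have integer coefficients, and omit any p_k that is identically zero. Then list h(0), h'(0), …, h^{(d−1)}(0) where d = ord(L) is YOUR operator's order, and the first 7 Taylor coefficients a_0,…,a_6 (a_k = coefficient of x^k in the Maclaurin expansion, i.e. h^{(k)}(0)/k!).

L = (91 + 384·x + 576·x^2) + (-12 - 36·x)·Dx + (4 + 24·x + 36·x^2)·Dx^2  (order 2).
h: a_k = 0, 32, 48, -364/3, -74, 3781/60, 6841/40, …
ICs: h(0) = 0, h′(0) = 32.

f: a_k = 0, 8, 0, -64/3, 0, 256/15, 0, …
g: a_k = 4, 6, -9/2, 27/4, -405/32, 1701/64, -15309/256, …
Product ⇒ symmetric product L₀, ord ≤ 2.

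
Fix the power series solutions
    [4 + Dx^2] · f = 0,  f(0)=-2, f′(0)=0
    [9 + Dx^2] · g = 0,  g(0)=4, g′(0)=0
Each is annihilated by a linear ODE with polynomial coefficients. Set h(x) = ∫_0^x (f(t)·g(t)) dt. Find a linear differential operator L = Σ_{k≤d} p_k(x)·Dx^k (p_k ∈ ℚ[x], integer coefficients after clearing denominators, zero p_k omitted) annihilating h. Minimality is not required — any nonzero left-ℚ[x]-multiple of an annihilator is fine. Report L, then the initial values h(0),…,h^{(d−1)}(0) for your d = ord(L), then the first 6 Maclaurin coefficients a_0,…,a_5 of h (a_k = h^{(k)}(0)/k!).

f: a_k = -2, 0, 4, 0, -4/3, 0, …
g: a_k = 4, 0, -18, 0, 27/2, 0, …
Product ⇒ symmetric product L₀, ord ≤ 4.
h=∫₀ˣh₀: take L = L₀·Dx.
L = 25·Dx + 26·Dx^3 + Dx^5  (order 5).
h: a_k = 0, -8, 0, 52/3, 0, -313/15, …
ICs: h(0) = 0, h′(0) = -8, h′′(0) = 0, h′′′(0) = 104, h′′′′(0) = 0.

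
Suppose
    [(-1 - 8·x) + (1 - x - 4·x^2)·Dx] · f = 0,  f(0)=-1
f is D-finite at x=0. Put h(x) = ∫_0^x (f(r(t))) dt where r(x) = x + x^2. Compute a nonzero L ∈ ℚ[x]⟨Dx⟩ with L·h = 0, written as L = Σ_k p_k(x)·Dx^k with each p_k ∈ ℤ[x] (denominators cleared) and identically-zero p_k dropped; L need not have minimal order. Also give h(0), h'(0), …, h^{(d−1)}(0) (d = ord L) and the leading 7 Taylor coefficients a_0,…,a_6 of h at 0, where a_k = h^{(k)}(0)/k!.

f: a_k = -1, -1, -5, -9, -29, -65, -181, …
L₀ from L_f via x↦r, Dx↦r'^{-1}Dx.
h=∫₀ˣh₀: take L = L₀·Dx.
L = (1 + 10·x + 24·x^2 + 16·x^3)·Dx + (-1 + x + 5·x^2 + 8·x^3 + 4·x^4)·Dx^2  (order 2).
h: a_k = 0, -1, -1/2, -2, -19/4, -61/5, -104/3, …
ICs: h(0) = 0, h′(0) = -1.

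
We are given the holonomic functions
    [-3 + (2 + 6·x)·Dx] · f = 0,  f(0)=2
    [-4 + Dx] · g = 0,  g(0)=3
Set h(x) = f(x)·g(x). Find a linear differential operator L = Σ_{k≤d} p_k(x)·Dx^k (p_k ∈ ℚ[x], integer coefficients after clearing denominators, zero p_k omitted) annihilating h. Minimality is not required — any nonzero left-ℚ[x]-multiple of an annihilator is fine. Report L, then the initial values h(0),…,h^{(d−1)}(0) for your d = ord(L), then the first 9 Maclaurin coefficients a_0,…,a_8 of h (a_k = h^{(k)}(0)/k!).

f: a_k = 2, 3, -9/4, 27/8, -405/64, 1701/128, -15309/512, 72171/1024, -2814669/16384, …
g: a_k = 3, 12, 24, 32, 32, 128/5, 256/15, 1024/105, 512/105, …
Product ⇒ symmetric product L₀, ord ≤ 1.
L = (-11 - 24·x) + (2 + 6·x)·Dx  (order 1).
h: a_k = 6, 33, 309/4, 953/8, 8161/64, 76883/640, 497863/7680, 9695729/107520, -133285631/1720320, …
ICs: h(0) = 6.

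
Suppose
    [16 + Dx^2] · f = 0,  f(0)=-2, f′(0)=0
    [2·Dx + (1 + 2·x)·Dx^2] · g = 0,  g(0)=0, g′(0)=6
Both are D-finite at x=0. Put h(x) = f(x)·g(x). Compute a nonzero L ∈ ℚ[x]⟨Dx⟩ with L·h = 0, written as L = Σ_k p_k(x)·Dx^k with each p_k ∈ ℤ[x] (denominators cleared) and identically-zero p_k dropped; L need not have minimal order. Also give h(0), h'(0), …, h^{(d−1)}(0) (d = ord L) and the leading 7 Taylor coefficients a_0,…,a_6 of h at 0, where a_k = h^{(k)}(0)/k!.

f: a_k = -2, 0, 16, 0, -64/3, 0, 512/45, …
g: a_k = 0, 6, -6, 8, -12, 96/5, -32, …
L₀ := L_f ⊗_s L_g (sym. prod.), ord ≤ 4.
L = (2688 + 27648·x + 93184·x^2 + 131072·x^3 + 65536·x^4) + (896 + 5888·x + 12288·x^2 + 8192·x^3)·Dx + (408 + 3712·x + 11904·x^2 + 16384·x^3 + 8192·x^4)·Dx^2 + (56 + 368·x + 768·x^2 + 512·x^3)·Dx^3 + (15 + 124·x + 380·x^2 + 512·x^3 + 256·x^4)·Dx^4  (order 4).
h: a_k = 0, -12, 12, 80, -72, -192/5, 0, …
ICs: h(0) = 0, h′(0) = -12, h′′(0) = 24, h′′′(0) = 480.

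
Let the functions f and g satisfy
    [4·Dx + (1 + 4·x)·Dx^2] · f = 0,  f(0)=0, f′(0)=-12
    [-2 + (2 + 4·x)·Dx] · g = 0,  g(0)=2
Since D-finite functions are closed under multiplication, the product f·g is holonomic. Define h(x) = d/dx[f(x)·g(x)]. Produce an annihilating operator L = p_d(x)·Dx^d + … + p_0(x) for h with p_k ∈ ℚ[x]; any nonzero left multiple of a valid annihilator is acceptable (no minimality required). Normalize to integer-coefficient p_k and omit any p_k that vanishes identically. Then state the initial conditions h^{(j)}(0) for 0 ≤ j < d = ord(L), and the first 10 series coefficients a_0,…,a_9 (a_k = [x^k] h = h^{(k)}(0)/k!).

L = (-11 - 8·x + 16·x^2) + (-14 - 36·x + 48·x^2 + 128·x^3)·Dx + (-1 - 4·x + 12·x^2 + 64·x^3 + 64·x^4)·Dx^2  (order 2).
h: a_k = -24, 48, -204, 880, -3709, 76806/5, -629127/10, 8954868/35, -116010231/112, 702386297/168, …
ICs: h(0) = -24, h′(0) = 48.

f: a_k = 0, -12, 24, -64, 192, -3072/5, 2048, -49152/7, 24576, -262144/3, …
g: a_k = 2, 2, -1, 1, -5/4, 7/4, -21/8, 33/8, -429/64, 715/64, …
Sym-product of L_f,L_g gives L₀ (≤ ord 2).
h=h₀': d/dx-closure on L₀ ⇒ L.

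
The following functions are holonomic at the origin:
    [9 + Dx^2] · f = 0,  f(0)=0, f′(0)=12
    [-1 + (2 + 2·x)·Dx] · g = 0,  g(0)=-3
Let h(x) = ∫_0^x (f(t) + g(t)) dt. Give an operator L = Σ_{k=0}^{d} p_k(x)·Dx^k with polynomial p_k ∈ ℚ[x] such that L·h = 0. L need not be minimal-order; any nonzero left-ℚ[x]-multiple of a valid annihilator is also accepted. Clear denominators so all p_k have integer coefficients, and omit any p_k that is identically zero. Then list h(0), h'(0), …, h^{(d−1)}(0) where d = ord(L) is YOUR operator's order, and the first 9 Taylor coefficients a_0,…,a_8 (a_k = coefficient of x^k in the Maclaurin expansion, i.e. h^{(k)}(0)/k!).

L = (-351 - 648·x - 324·x^2)·Dx + (630 + 1926·x + 1944·x^2 + 648·x^3)·Dx^2 + (-39 - 72·x - 36·x^2)·Dx^3 + (70 + 214·x + 216·x^2 + 72·x^3)·Dx^4  (order 4).
h: a_k = 0, -3, 21/4, 1/8, -291/64, 3/128, 3421/2560, 9/1024, -127881/573440, …
ICs: h(0) = 0, h′(0) = -3, h′′(0) = 21/2, h′′′(0) = 3/4.

f: a_k = 0, 12, 0, -18, 0, 81/10, 0, -243/140, 0, …
g: a_k = -3, -3/2, 3/8, -3/16, 15/128, -21/256, 63/1024, -99/2048, 1287/32768, …
Weyl lclm of L_f,L_g ⇒ L₀ (ord ≤ 3).
Integrate: L := L₀·Dx.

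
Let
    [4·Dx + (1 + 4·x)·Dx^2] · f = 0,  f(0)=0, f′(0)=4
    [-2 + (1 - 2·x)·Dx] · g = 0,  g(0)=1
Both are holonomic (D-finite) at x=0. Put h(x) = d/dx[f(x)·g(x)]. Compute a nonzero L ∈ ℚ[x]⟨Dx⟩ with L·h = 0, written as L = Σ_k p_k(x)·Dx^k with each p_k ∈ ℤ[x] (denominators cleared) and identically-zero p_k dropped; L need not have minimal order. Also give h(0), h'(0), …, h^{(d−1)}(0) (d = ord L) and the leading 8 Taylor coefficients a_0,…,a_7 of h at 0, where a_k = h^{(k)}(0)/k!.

L = 32 + (-2 + 40·x)·Dx + (-1 - 2·x + 8·x^2)·Dx^2  (order 2).
h: a_k = 4, 0, 64, -256/3, 2432/3, -10752/5, 56832/5, -1384448/35, …
ICs: h(0) = 4, h′(0) = 0.

f: a_k = 0, 4, -8, 64/3, -64, 1024/5, -2048/3, 16384/7, …
g: a_k = 1, 2, 4, 8, 16, 32, 64, 128, …
L₀ := L_f ⊗_s L_g (sym. prod.), ord ≤ 2.
h₀' ⇒ L via d/dx closure of L₀.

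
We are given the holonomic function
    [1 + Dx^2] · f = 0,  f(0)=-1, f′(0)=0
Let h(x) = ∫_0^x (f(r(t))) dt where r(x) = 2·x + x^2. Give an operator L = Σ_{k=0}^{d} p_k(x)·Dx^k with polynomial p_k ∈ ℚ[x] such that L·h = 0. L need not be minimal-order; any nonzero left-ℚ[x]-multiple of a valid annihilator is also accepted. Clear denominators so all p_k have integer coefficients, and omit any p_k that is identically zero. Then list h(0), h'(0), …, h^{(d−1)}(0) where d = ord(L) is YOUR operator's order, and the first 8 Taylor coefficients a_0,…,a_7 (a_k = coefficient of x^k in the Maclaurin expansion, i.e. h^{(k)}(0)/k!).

f: a_k = -1, 0, 1/2, 0, -1/24, 0, 1/720, 0, …
f∘r: x↦r, Dx↦Dx/r' in L_f ⇒ L₀.
Integrate: L := L₀·Dx.
L = (4 + 12·x + 12·x^2 + 4·x^3)·Dx - Dx^2 + (1 + x)·Dx^3  (order 3).
h: a_k = 0, -1, 0, 2/3, 1/2, -1/30, -2/9, -41/315, …
ICs: h(0) = 0, h′(0) = -1, h′′(0) = 0.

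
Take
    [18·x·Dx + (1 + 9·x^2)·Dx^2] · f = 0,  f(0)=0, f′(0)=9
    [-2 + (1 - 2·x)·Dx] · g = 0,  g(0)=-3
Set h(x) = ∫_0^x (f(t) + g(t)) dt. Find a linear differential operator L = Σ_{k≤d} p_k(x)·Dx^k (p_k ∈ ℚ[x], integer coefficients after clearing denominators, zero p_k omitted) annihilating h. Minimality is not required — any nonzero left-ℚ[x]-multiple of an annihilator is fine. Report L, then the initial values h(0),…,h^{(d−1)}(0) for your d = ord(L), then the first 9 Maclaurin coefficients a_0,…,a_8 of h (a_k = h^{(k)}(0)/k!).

f: a_k = 0, 9, 0, -27, 0, 729/5, 0, -6561/7, 0, …
g: a_k = -3, -6, -12, -24, -48, -96, -192, -384, -768, …
L₀ := lclm(L_f,L_g); ord L₀ ≤ 2+1.
h=∫h₀ ⇒ L = L₀·Dx.
L = (36 - 288·x - 972·x^2)·Dx^2 + (-21 + 36·x - 9·x^2 - 972·x^3)·Dx^3 + (2 + 5·x + 45·x^3 - 162·x^4)·Dx^4  (order 4).
h: a_k = 0, -3, 3/2, -4, -51/4, -48/5, 83/10, -192/7, -9249/56, …
ICs: h(0) = 0, h′(0) = -3, h′′(0) = 3, h′′′(0) = -24.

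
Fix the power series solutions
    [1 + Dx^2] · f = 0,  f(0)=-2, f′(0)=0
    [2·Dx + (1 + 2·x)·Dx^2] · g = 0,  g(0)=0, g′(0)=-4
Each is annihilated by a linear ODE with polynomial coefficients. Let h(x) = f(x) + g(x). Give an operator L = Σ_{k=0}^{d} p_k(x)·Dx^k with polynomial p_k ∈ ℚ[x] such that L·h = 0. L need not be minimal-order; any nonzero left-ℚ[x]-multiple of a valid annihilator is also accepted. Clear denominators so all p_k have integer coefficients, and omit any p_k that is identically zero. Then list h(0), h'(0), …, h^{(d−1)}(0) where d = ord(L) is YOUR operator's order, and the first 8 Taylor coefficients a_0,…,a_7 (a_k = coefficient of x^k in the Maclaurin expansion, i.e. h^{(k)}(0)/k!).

L = (50 + 8·x + 8·x^2)·Dx + (9 + 22·x + 12·x^2 + 8·x^3)·Dx^2 + (50 + 8·x + 8·x^2)·Dx^3 + (9 + 22·x + 12·x^2 + 8·x^3)·Dx^4  (order 4).
h: a_k = -2, -4, 5, -16/3, 95/12, -64/5, 7681/360, -256/7, …
ICs: h(0) = -2, h′(0) = -4, h′′(0) = 10, h′′′(0) = -32.

f: a_k = -2, 0, 1, 0, -1/12, 0, 1/360, 0, …
g: a_k = 0, -4, 4, -16/3, 8, -64/5, 64/3, -256/7, …
Sum ⇒ L₀ = lclm(L_f,L_g) in ℚ(x)⟨Dx⟩.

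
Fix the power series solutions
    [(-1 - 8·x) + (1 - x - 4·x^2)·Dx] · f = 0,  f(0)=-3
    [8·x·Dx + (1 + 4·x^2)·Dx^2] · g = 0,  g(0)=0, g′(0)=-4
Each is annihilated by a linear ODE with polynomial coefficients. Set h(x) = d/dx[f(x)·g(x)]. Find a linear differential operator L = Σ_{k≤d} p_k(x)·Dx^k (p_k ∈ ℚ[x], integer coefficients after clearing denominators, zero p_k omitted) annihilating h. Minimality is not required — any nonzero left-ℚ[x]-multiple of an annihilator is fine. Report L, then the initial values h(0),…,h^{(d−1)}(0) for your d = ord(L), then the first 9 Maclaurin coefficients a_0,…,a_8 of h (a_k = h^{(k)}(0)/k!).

f: a_k = -3, -3, -15, -27, -87, -195, -543, -1323, -3495, …
g: a_k = 0, -4, 0, 16/3, 0, -64/5, 0, 256/7, 0, …
f·g: L₀ = L_f ⊗_s L_g, ord ≤ 1·2.
Derive L from L₀ (diff closure).
L = (14 + 408·x^2 + 384·x^3 + 2304·x^4) + (4 + 34·x + 48·x^2 + 280·x^3 + 384·x^4 + 1536·x^5)·Dx + (-1 - 11·x^2 + 16·x^3 + 20·x^4 + 64·x^5 + 192·x^6)·Dx^2  (order 2).
h: a_k = 12, 24, 132, 368, 1532, 20232/5, 12532, 1256608/35, 3776964/35, …
ICs: h(0) = 12, h′(0) = 24.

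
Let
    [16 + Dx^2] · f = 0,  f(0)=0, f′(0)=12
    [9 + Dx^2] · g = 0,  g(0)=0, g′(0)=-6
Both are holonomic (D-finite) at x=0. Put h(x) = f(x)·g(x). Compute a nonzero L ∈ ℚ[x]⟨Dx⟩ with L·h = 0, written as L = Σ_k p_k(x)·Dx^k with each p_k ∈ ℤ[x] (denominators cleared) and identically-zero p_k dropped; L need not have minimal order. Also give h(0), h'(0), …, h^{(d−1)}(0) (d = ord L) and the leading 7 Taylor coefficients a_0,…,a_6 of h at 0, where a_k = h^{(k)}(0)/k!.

L = 49 + 50·Dx^2 + Dx^4  (order 4).
h: a_k = 0, 0, -72, 0, 300, 0, -2451/5, …
ICs: h(0) = 0, h′(0) = 0, h′′(0) = -144, h′′′(0) = 0.

f: a_k = 0, 12, 0, -32, 0, 128/5, 0, …
g: a_k = 0, -6, 0, 9, 0, -81/20, 0, …
L₀ := L_f ⊗_s L_g (sym. prod.), ord ≤ 4.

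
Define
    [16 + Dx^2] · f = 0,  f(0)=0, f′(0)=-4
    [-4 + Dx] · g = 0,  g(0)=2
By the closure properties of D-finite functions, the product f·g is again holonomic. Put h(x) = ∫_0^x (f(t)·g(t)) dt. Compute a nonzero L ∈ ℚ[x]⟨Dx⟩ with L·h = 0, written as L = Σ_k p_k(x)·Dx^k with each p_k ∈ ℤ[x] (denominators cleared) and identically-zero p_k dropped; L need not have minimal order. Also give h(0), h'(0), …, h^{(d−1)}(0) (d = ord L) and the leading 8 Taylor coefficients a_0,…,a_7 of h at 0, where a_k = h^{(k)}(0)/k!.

L = 32·Dx - 8·Dx^2 + Dx^3  (order 3).
h: a_k = 0, 0, -4, -32/3, -32/3, 0, 512/45, 4096/315, …
ICs: h(0) = 0, h′(0) = 0, h′′(0) = -8.

f: a_k = 0, -4, 0, 32/3, 0, -128/15, 0, 1024/315, …
g: a_k = 2, 8, 16, 64/3, 64/3, 256/15, 512/45, 2048/315, …
f·g: L₀ = L_f ⊗_s L_g, ord ≤ 2·1.
∫: right-multiply L₀ by Dx.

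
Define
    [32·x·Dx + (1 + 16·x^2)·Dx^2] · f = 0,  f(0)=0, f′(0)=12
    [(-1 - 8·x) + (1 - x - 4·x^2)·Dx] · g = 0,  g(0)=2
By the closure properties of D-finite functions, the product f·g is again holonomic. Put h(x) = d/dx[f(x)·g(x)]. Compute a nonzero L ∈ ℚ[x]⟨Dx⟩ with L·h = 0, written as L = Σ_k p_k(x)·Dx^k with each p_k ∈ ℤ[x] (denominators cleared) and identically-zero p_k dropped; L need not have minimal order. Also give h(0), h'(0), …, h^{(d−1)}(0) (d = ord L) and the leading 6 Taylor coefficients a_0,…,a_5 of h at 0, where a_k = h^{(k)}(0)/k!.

f: a_k = 0, 12, 0, -64, 0, 3072/5, …
g: a_k = 2, 2, 10, 18, 58, 130, …
L₀ := L_f ⊗_s L_g (sym. prod.), ord ≤ 2.
Derive L from L₀ (diff closure).
L = (-16 + 3072·x^2 + 6144·x^3 + 36864·x^4) + (7 + 64·x + 48·x^2 + 256·x^3 + 6144·x^4 + 24576·x^5)·Dx + (-1 - 3·x - 56·x^2 + 16·x^3 - 448·x^4 + 1024·x^5 + 3072·x^6)·Dx^2  (order 2).
h: a_k = 24, 48, -24, 352, 6424, 49104/5, …
ICs: h(0) = 24, h′(0) = 48.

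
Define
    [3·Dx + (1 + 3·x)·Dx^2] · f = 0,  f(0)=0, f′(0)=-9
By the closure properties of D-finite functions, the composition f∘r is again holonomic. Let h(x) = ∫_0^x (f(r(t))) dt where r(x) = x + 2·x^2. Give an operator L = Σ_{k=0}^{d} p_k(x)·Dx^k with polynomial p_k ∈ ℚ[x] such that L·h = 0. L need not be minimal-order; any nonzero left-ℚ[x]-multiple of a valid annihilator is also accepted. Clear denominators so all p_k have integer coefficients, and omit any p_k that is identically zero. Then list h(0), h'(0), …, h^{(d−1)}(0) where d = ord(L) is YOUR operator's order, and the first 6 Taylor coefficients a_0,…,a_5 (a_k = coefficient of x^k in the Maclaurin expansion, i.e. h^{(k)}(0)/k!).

f: a_k = 0, -9, 27/2, -27, 243/4, -729/5, …
Substitute x→r, Dx→(1/r')Dx; clear ⇒ L₀.
∫: right-multiply L₀ by Dx.
L = (-1 + 12·x + 24·x^2)·Dx^2 + (1 + 7·x + 18·x^2 + 24·x^3)·Dx^3  (order 3).
h: a_k = 0, 0, -9/2, -3/2, 27/4, -189/20, …
ICs: h(0) = 0, h′(0) = 0, h′′(0) = -9.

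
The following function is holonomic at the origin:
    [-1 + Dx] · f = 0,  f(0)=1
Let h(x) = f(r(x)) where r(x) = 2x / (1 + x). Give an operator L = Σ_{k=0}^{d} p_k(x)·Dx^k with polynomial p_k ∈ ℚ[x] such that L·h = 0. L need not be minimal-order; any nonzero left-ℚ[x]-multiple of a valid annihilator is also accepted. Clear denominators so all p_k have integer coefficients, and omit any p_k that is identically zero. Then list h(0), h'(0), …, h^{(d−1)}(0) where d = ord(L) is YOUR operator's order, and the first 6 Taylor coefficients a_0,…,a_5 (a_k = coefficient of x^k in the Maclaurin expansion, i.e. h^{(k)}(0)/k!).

L = -2 + (1 + 2·x + x^2)·Dx  (order 1).
h: a_k = 1, 2, 0, -2/3, 2/3, -2/5, …
ICs: h(0) = 1.

f: a_k = 1, 1, 1/2, 1/6, 1/24, 1/120, …
L₀ from L_f via x↦r, Dx↦r'^{-1}Dx.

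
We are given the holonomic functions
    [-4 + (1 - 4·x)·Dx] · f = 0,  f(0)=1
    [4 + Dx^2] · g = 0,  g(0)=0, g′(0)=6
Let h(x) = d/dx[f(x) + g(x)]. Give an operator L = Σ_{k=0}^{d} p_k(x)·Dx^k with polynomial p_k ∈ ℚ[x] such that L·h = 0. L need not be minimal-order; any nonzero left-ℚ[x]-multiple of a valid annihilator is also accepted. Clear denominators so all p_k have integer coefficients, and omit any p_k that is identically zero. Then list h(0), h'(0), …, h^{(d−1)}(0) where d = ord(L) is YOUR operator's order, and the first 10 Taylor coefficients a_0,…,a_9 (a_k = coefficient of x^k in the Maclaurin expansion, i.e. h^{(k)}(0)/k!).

f: a_k = 1, 4, 16, 64, 256, 1024, 4096, 16384, 65536, 262144, …
g: a_k = 0, 6, 0, -4, 0, 4/5, 0, -8/105, 0, 4/945, …
Weyl lclm of L_f,L_g ⇒ L₀ (ord ≤ 3).
h₀' ⇒ L via d/dx closure of L₀.
L = (1568 - 256·x + 512·x^2) + (-100 + 432·x - 192·x^2 + 256·x^3)·Dx + (392 - 64·x + 128·x^2)·Dx^2 + (-25 + 108·x - 48·x^2 + 64·x^3)·Dx^3  (order 3).
h: a_k = 10, 32, 180, 1024, 5124, 24576, 1720312/15, 524288, 247726084/105, 10485760, …
ICs: h(0) = 10, h′(0) = 32, h′′(0) = 360.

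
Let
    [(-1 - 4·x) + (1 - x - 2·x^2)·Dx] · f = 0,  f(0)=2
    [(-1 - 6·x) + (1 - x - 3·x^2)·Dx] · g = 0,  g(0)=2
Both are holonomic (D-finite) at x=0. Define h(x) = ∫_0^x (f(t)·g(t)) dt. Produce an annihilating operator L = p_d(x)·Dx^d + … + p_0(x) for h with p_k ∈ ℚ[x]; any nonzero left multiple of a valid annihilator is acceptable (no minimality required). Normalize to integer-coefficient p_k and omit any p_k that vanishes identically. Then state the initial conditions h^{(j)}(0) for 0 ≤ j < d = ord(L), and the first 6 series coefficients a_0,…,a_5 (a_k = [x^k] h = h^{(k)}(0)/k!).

f: a_k = 2, 2, 6, 10, 22, 42, …
g: a_k = 2, 2, 8, 14, 38, 80, …
Product ⇒ symmetric product L₀, ord ≤ 1.
h=∫₀ˣh₀: take L = L₀·Dx.
L = (-2 - 8·x + 15·x^2 + 24·x^3)·Dx + (1 - 2·x - 4·x^2 + 5·x^3 + 6·x^4)·Dx^2  (order 2).
h: a_k = 0, 4, 4, 32/3, 19, 216/5, …
ICs: h(0) = 0, h′(0) = 4.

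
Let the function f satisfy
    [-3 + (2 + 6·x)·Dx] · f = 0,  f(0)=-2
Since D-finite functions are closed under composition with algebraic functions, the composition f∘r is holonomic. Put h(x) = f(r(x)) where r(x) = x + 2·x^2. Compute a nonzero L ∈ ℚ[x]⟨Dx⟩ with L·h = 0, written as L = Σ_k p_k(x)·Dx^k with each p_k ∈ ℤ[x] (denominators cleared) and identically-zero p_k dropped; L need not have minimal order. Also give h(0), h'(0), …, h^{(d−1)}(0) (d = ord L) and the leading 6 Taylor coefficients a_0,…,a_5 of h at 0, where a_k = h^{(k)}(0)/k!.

L = (-3 - 12·x) + (2 + 6·x + 12·x^2)·Dx  (order 1).
h: a_k = -2, -3, -15/4, 45/8, -315/64, -405/128, …
ICs: h(0) = -2.

f: a_k = -2, -3, 9/4, -27/8, 405/64, -1701/128, …
h₀=f(r): pull back L_f along r ⇒ L₀.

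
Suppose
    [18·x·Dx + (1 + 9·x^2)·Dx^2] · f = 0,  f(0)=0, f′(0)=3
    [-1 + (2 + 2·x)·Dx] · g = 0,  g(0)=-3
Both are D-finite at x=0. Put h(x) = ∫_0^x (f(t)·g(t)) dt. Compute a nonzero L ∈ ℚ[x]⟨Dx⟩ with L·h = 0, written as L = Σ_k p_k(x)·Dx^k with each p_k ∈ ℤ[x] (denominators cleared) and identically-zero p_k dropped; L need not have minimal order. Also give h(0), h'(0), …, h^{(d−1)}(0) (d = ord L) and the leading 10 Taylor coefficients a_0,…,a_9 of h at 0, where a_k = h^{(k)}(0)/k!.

f: a_k = 0, 3, 0, -9, 0, 243/5, 0, -2187/7, 0, 2187, …
g: a_k = -3, -3/2, 3/8, -3/16, 15/128, -21/256, 63/1024, -99/2048, 1287/32768, -2145/65536, …
Product ⇒ symmetric product L₀, ord ≤ 2.
Integrate: L := L₀·Dx.
L = (3 - 36·x - 9·x^2)·Dx + (-4 + 68·x + 108·x^2 + 36·x^3)·Dx^2 + (4 + 8·x + 40·x^2 + 72·x^3 + 36·x^4)·Dx^3  (order 3).
h: a_k = 0, 0, -9/2, -3/2, 225/32, 207/80, -31749/1280, -91467/8960, 34214319/286720, 3664629/71680, …
ICs: h(0) = 0, h′(0) = 0, h′′(0) = -9.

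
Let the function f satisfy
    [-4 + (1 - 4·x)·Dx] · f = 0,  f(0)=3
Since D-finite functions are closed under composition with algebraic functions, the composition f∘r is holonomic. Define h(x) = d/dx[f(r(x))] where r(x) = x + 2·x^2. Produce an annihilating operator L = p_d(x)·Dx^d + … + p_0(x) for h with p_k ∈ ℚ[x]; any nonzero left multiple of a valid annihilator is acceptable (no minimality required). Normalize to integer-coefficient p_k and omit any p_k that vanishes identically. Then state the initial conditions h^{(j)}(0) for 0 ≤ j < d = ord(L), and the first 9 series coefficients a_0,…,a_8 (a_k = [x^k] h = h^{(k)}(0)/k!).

L = (12 + 48·x + 96·x^2) + (-1 + 24·x^2 + 32·x^3)·Dx  (order 1).
h: a_k = 12, 144, 1152, 8448, 57600, 377856, 2408448, 15040512, 92454912, …
ICs: h(0) = 12.

f: a_k = 3, 12, 48, 192, 768, 3072, 12288, 49152, 196608, …
Substitute x→r, Dx→(1/r')Dx; clear ⇒ L₀.
h₀' ⇒ L via d/dx closure of L₀.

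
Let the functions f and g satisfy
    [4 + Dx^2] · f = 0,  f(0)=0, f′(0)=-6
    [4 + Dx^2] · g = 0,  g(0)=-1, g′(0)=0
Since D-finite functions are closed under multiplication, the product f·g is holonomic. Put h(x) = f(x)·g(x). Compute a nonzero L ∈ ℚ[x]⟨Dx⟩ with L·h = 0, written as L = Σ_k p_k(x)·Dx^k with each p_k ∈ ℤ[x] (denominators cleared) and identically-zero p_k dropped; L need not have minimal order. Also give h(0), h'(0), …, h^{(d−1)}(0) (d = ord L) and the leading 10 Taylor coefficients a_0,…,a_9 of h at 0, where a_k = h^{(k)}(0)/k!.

f: a_k = 0, -6, 0, 4, 0, -4/5, 0, 8/105, 0, -4/945, …
g: a_k = -1, 0, 2, 0, -2/3, 0, 4/45, 0, -2/315, 0, …
h₀=f·g: eliminate ⇒ L₀, order ≤ 2·2.
L = 16·Dx + Dx^3  (order 3).
h: a_k = 0, 6, 0, -16, 0, 64/5, 0, -512/105, 0, 1024/945, …
ICs: h(0) = 0, h′(0) = 6, h′′(0) = 0.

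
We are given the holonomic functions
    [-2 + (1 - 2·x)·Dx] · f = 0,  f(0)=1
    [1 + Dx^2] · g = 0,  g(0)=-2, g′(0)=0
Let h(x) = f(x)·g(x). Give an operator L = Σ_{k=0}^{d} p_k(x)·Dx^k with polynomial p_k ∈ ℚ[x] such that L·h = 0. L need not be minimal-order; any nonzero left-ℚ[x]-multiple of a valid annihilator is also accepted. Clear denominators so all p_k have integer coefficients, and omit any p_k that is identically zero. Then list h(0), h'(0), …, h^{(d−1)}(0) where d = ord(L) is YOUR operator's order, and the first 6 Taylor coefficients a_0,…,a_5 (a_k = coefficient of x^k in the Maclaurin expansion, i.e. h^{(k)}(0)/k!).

L = (-1 + 2·x) + 4·Dx + (-1 + 2·x)·Dx^2  (order 2).
h: a_k = -2, -4, -7, -14, -337/12, -337/6, …
ICs: h(0) = -2, h′(0) = -4.

f: a_k = 1, 2, 4, 8, 16, 32, …
g: a_k = -2, 0, 1, 0, -1/12, 0, …
Sym-product of L_f,L_g gives L₀ (≤ ord 2).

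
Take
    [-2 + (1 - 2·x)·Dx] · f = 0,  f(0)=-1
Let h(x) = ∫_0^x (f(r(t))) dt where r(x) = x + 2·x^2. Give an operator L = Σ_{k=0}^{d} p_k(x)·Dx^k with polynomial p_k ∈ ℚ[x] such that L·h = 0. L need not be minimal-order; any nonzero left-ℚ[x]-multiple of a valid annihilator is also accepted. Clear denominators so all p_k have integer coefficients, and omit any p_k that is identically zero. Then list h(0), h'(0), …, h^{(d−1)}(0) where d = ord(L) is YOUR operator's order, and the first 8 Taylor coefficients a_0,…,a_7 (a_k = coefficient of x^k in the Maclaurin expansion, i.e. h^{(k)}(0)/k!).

f: a_k = -1, -2, -4, -8, -16, -32, -64, -128, …
h₀=f(r): pull back L_f along r ⇒ L₀.
h=∫h₀ ⇒ L = L₀·Dx.
L = (2 + 8·x)·Dx + (-1 + 2·x + 4·x^2)·Dx^2  (order 2).
h: a_k = 0, -1, -1, -8/3, -6, -16, -128/3, -832/7, …
ICs: h(0) = 0, h′(0) = -1.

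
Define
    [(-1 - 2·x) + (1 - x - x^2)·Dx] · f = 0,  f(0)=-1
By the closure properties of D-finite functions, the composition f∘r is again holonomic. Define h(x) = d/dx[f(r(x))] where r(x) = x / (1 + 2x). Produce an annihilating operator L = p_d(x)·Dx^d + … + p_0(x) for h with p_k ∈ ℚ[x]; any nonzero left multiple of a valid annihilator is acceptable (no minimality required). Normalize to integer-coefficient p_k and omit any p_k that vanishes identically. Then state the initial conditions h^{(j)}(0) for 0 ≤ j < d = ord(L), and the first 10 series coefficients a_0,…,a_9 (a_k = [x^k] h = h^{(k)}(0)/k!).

f: a_k = -1, -1, -2, -3, -5, -8, -13, -21, -34, -55, …
Substitute x→r, Dx→(1/r')Dx; clear ⇒ L₀.
h₀' ⇒ L via d/dx closure of L₀.
L = (-6·x - 18·x^2 - 16·x^3) + (-1 - 9·x - 27·x^2 - 30·x^3 - 8·x^4)·Dx  (order 1).
h: a_k = -1, 0, 3, -12, 40, -126, 385, -1152, 3393, -9870, …
ICs: h(0) = -1.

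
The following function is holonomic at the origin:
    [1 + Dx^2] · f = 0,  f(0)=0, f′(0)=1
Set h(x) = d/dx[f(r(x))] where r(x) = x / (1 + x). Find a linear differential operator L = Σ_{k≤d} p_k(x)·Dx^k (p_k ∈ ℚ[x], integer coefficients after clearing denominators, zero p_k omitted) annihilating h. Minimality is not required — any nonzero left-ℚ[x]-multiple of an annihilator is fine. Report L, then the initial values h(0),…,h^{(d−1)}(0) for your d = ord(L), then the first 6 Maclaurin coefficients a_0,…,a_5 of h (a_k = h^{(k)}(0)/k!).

f: a_k = 0, 1, 0, -1/6, 0, 1/120, …
L₀ from L_f via x↦r, Dx↦r'^{-1}Dx.
h₀' ⇒ L via d/dx closure of L₀.
L = (7 + 12·x + 6·x^2) + (6 + 18·x + 18·x^2 + 6·x^3)·Dx + (1 + 4·x + 6·x^2 + 4·x^3 + x^4)·Dx^2  (order 2).
h: a_k = 1, -2, 5/2, -2, 1/24, 15/4, …
ICs: h(0) = 1, h′(0) = -2.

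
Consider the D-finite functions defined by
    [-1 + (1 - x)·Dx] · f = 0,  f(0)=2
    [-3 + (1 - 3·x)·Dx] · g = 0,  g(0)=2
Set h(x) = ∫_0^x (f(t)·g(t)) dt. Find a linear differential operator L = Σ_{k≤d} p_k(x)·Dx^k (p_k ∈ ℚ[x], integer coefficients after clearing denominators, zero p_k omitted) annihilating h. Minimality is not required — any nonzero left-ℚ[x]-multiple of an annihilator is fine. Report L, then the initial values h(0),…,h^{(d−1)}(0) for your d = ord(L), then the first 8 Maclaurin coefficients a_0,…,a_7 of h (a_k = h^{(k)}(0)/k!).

L = (-4 + 6·x)·Dx + (1 - 4·x + 3·x^2)·Dx^2  (order 2).
h: a_k = 0, 4, 8, 52/3, 40, 484/5, 728/3, 4372/7, …
ICs: h(0) = 0, h′(0) = 4.

f: a_k = 2, 2, 2, 2, 2, 2, 2, 2, …
g: a_k = 2, 6, 18, 54, 162, 486, 1458, 4374, …
Sym-product of L_f,L_g gives L₀ (≤ ord 1).
h=∫h₀ ⇒ L = L₀·Dx.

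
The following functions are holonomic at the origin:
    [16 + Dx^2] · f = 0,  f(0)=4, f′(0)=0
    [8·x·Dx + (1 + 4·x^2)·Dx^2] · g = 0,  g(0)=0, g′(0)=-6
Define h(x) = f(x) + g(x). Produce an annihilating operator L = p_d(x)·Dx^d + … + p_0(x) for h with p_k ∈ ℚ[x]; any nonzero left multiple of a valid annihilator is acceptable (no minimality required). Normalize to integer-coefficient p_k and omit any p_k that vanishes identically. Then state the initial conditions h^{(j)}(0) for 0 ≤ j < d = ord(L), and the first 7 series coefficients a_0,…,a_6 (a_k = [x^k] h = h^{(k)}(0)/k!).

L = (-512·x + 5120·x^3 + 4096·x^5)·Dx + (16 + 512·x^2 + 2304·x^4 + 2048·x^6)·Dx^2 + (-32·x + 320·x^3 + 256·x^5)·Dx^3 + (1 + 32·x^2 + 144·x^4 + 128·x^6)·Dx^4  (order 4).
h: a_k = 4, -6, -32, 8, 128/3, -96/5, -1024/45, …
ICs: h(0) = 4, h′(0) = -6, h′′(0) = -64, h′′′(0) = 48.

f: a_k = 4, 0, -32, 0, 128/3, 0, -1024/45, …
g: a_k = 0, -6, 0, 8, 0, -96/5, 0, …
f+g: L₀ = lclm(L_f,L_g), ord ≤ 2+2.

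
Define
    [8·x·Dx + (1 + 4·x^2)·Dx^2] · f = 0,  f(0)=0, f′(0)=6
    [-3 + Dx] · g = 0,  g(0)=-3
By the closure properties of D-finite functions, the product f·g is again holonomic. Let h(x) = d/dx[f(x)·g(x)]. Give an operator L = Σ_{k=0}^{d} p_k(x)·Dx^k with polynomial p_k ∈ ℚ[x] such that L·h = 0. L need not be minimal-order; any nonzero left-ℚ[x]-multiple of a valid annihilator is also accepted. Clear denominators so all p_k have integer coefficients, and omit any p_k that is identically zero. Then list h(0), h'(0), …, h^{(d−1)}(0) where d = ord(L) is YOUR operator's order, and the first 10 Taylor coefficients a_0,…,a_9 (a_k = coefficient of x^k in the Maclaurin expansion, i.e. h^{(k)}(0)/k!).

L = (3 - 144·x + 504·x^2 - 576·x^3 + 432·x^4) + (-10 + 72·x - 240·x^2 + 288·x^3 - 288·x^4)·Dx + (3 - 8·x + 24·x^2 - 32·x^3 + 48·x^4)·Dx^2  (order 2).
h: a_k = -18, -108, -171, -36, -207/4, -1215/2, -8919/40, 15417/7, 223947/448, -1444209/160, …
ICs: h(0) = -18, h′(0) = -108.

f: a_k = 0, 6, 0, -8, 0, 96/5, 0, -384/7, 0, 512/3, …
g: a_k = -3, -9, -27/2, -27/2, -81/8, -243/40, -243/80, -729/560, -2187/4480, -729/4480, …
Sym-product of L_f,L_g gives L₀ (≤ ord 2).
h₀' ⇒ L via d/dx closure of L₀.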